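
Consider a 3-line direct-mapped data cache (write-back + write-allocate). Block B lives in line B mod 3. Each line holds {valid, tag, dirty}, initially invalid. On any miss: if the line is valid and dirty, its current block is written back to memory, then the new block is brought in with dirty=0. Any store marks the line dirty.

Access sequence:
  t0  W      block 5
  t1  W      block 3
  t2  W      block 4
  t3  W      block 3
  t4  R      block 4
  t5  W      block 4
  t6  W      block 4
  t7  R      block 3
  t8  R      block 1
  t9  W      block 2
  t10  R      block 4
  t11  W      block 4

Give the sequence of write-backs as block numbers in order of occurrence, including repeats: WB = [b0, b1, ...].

WB = [4, 5]

0: W B5 → L2 miss [D]
1: W B3 → L0 miss [D]
2: W B4 → L1 miss [D]
3: W B3 → L0 hit [D]
4: R B4 → L1 hit [D]
5: W B4 → L1 hit [D]
6: W B4 → L1 hit [D]
7: R B3 → L0 hit [D]
8: R B1 → L1 miss wb→B4 [-]
9: W B2 → L2 miss wb→B5 [D]
10: R B4 → L1 miss [-]
11: W B4 → L1 hit [D]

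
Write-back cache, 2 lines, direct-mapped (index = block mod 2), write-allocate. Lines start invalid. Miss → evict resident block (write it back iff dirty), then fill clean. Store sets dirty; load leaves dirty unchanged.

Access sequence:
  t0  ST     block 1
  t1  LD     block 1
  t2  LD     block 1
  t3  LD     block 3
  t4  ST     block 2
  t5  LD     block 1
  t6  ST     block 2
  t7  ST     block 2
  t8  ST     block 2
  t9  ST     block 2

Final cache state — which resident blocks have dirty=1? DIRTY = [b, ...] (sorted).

0: W B1 → L1 miss [D]
1: R B1 → L1 hit [D]
2: R B1 → L1 hit [D]
3: R B3 → L1 miss wb→B1 [-]
4: W B2 → L0 miss [D]
5: R B1 → L1 miss [-]
6: W B2 → L0 hit [D]
7: W B2 → L0 hit [D]
8: W B2 → L0 hit [D]
9: W B2 → L0 hit [D]

DIRTY = [2]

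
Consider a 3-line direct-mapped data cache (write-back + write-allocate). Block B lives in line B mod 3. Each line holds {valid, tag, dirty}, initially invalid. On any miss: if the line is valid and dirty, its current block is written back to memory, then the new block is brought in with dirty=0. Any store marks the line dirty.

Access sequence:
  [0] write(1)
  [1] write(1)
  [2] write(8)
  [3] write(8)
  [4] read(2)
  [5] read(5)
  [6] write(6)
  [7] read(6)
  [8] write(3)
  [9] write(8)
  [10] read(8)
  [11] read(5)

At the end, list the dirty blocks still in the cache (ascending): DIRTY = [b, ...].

DIRTY = [1, 3]

0: W B1 → L1 miss [D]
1: W B1 → L1 hit [D]
2: W B8 → L2 miss [D]
3: W B8 → L2 hit [D]
4: R B2 → L2 miss wb→B8 [-]
5: R B5 → L2 miss [-]
6: W B6 → L0 miss [D]
7: R B6 → L0 hit [D]
8: W B3 → L0 miss wb→B6 [D]
9: W B8 → L2 miss [D]
10: R B8 → L2 hit [D]
11: R B5 → L2 miss wb→B8 [-]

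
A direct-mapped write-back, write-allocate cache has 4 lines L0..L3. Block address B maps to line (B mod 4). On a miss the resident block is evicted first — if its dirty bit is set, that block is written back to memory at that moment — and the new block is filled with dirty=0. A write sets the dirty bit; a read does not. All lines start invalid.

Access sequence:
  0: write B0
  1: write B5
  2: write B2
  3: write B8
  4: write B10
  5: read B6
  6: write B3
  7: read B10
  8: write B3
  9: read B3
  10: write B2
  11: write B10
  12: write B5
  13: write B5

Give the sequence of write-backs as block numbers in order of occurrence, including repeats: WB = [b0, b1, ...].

0: W B0 -> L0 miss  d=D]
1: W B5 -> L1 miss  d=D]
2: W B2 -> L2 miss  d=D]
3: W B8 -> L0 miss wb->B0  d=D]
4: W B10 -> L2 miss wb->B2  d=D]
5: R B6 -> L2 miss wb->B10  d=-]
6: W B3 -> L3 miss  d=D]
7: R B10 -> L2 miss  d=-]
8: W B3 -> L3 hit  d=D]
9: R B3 -> L3 hit  d=D]
10: W B2 -> L2 miss  d=D]
11: W B10 -> L2 miss wb->B2  d=D]
12: W B5 -> L1 hit  d=D]
13: W B5 -> L1 hit  d=D]

WB = [0, 2, 10, 2]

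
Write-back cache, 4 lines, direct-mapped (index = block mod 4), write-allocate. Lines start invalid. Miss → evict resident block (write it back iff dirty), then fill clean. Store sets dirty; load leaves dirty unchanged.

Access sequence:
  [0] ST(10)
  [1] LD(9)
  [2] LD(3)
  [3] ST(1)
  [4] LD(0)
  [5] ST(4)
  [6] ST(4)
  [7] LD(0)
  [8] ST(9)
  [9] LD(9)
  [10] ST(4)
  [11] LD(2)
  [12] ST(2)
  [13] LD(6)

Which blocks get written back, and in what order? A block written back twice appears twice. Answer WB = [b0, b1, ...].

0: W B10 -> L2 miss  d=D]
1: R B9 -> L1 miss  d=-]
2: R B3 -> L3 miss  d=-]
3: W B1 -> L1 miss  d=D]
4: R B0 -> L0 miss  d=-]
5: W B4 -> L0 miss  d=D]
6: W B4 -> L0 hit  d=D]
7: R B0 -> L0 miss wb->B4  d=-]
8: W B9 -> L1 miss wb->B1  d=D]
9: R B9 -> L1 hit  d=D]
10: W B4 -> L0 miss  d=D]
11: R B2 -> L2 miss wb->B10  d=-]
12: W B2 -> L2 hit  d=D]
13: R B6 -> L2 miss wb->B2  d=-]

WB = [4, 1, 10, 2]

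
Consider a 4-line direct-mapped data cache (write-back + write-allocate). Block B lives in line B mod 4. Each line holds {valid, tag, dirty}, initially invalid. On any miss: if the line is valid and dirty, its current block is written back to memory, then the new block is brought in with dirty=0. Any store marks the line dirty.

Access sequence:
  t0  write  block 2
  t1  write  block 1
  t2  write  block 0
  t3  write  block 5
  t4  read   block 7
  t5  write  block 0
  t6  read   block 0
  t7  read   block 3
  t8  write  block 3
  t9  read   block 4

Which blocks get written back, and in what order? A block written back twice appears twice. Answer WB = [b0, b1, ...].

WB = [1, 0]

0: W B2 → L2 miss [D]
1: W B1 → L1 miss [D]
2: W B0 → L0 miss [D]
3: W B5 → L1 miss wb→B1 [D]
4: R B7 → L3 miss [-]
5: W B0 → L0 hit [D]
6: R B0 → L0 hit [D]
7: R B3 → L3 miss [-]
8: W B3 → L3 hit [D]
9: R B4 → L0 miss wb→B0 [-]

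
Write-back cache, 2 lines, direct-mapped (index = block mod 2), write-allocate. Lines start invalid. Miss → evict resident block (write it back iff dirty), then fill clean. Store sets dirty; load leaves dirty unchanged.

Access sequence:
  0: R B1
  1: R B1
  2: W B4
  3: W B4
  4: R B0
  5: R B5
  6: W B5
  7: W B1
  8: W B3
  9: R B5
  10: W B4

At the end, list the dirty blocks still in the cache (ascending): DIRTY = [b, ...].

0: R B1 -> L1 miss  d=-]
1: R B1 -> L1 hit  d=-]
2: W B4 -> L0 miss  d=D]
3: W B4 -> L0 hit  d=D]
4: R B0 -> L0 miss wb->B4  d=-]
5: R B5 -> L1 miss  d=-]
6: W B5 -> L1 hit  d=D]
7: W B1 -> L1 miss wb->B5  d=D]
8: W B3 -> L1 miss wb->B1  d=D]
9: R B5 -> L1 miss wb->B3  d=-]
10: W B4 -> L0 miss  d=D]

DIRTY = [4]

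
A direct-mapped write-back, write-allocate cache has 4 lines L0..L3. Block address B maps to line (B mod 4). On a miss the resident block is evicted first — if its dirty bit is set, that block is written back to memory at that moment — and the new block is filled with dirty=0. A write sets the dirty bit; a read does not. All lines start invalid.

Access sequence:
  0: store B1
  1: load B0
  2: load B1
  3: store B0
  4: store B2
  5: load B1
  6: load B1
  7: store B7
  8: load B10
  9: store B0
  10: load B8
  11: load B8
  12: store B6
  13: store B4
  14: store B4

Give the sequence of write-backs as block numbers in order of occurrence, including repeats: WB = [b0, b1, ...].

WB = [2, 0]

0: W B1 → L1 miss [D]
1: R B0 → L0 miss [-]
2: R B1 → L1 hit [D]
3: W B0 → L0 hit [D]
4: W B2 → L2 miss [D]
5: R B1 → L1 hit [D]
6: R B1 → L1 hit [D]
7: W B7 → L3 miss [D]
8: R B10 → L2 miss wb→B2 [-]
9: W B0 → L0 hit [D]
10: R B8 → L0 miss wb→B0 [-]
11: R B8 → L0 hit [-]
12: W B6 → L2 miss [D]
13: W B4 → L0 miss [D]
14: W B4 → L0 hit [D]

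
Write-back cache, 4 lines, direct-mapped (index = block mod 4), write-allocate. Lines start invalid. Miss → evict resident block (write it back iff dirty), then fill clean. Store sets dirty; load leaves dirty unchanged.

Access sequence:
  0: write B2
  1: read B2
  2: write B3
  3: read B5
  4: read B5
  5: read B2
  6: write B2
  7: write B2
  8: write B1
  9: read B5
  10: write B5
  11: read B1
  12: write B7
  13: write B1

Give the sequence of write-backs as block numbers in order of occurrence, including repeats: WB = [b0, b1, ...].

0: W B2 -> L2 miss  d=D]
1: R B2 -> L2 hit  d=D]
2: W B3 -> L3 miss  d=D]
3: R B5 -> L1 miss  d=-]
4: R B5 -> L1 hit  d=-]
5: R B2 -> L2 hit  d=D]
6: W B2 -> L2 hit  d=D]
7: W B2 -> L2 hit  d=D]
8: W B1 -> L1 miss  d=D]
9: R B5 -> L1 miss wb->B1  d=-]
10: W B5 -> L1 hit  d=D]
11: R B1 -> L1 miss wb->B5  d=-]
12: W B7 -> L3 miss wb->B3  d=D]
13: W B1 -> L1 hit  d=D]

WB = [1, 5, 3]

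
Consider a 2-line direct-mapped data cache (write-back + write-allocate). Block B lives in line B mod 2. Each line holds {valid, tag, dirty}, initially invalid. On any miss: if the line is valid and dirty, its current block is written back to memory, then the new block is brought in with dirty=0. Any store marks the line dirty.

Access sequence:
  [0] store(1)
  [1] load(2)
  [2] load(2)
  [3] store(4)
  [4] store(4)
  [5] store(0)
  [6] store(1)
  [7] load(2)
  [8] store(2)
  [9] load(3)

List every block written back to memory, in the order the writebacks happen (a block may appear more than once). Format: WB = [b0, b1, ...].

WB = [4, 0, 1]

  0 | W B1 → L1 miss [D]
  1 | R B2 → L0 miss [-]
  2 | R B2 → L0 hit [-]
  3 | W B4 → L0 miss [D]
  4 | W B4 → L0 hit [D]
  5 | W B0 → L0 miss wb→B4 [D]
  6 | W B1 → L1 hit [D]
  7 | R B2 → L0 miss wb→B0 [-]
  8 | W B2 → L0 hit [D]
  9 | R B3 → L1 miss wb→B1 [-]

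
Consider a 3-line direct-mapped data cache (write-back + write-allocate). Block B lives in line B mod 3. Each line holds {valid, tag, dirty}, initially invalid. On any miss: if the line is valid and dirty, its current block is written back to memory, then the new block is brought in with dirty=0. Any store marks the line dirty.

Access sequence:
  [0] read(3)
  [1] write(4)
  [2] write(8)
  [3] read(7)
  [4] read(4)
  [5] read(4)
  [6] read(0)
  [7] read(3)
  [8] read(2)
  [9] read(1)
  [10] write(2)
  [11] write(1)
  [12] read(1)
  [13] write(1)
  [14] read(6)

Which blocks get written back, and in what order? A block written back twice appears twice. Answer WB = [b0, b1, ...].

  0 | R B3 → L0 miss [-]
  1 | W B4 → L1 miss [D]
  2 | W B8 → L2 miss [D]
  3 | R B7 → L1 miss wb→B4 [-]
  4 | R B4 → L1 miss [-]
  5 | R B4 → L1 hit [-]
  6 | R B0 → L0 miss [-]
  7 | R B3 → L0 miss [-]
  8 | R B2 → L2 miss wb→B8 [-]
  9 | R B1 → L1 miss [-]
  10 | W B2 → L2 hit [D]
  11 | W B1 → L1 hit [D]
  12 | R B1 → L1 hit [D]
  13 | W B1 → L1 hit [D]
  14 | R B6 → L0 miss [-]

WB = [4, 8]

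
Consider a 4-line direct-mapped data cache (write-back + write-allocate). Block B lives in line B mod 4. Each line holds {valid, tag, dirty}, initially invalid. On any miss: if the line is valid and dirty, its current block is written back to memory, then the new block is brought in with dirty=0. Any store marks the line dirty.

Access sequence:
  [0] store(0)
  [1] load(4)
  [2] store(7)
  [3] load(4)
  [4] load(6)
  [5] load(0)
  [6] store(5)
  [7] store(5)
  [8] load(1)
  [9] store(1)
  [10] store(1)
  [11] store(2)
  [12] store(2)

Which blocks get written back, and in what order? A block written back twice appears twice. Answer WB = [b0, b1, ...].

WB = [0, 5]

  0 | W B0 → L0 miss [D]
  1 | R B4 → L0 miss wb→B0 [-]
  2 | W B7 → L3 miss [D]
  3 | R B4 → L0 hit [-]
  4 | R B6 → L2 miss [-]
  5 | R B0 → L0 miss [-]
  6 | W B5 → L1 miss [D]
  7 | W B5 → L1 hit [D]
  8 | R B1 → L1 miss wb→B5 [-]
  9 | W B1 → L1 hit [D]
  10 | W B1 → L1 hit [D]
  11 | W B2 → L2 miss [D]
  12 | W B2 → L2 hit [D]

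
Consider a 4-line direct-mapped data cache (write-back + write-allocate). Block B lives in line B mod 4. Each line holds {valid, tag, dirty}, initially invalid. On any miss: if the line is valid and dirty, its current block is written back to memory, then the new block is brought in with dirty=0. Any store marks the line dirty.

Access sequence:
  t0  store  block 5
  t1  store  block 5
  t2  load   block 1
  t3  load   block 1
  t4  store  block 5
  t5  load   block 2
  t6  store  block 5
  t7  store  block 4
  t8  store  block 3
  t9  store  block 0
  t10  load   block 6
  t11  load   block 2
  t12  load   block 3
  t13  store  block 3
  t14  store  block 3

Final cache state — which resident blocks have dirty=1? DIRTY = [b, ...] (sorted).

DIRTY = [0, 3, 5]

0: W B5 → L1 miss [D]
1: W B5 → L1 hit [D]
2: R B1 → L1 miss wb→B5 [-]
3: R B1 → L1 hit [-]
4: W B5 → L1 miss [D]
5: R B2 → L2 miss [-]
6: W B5 → L1 hit [D]
7: W B4 → L0 miss [D]
8: W B3 → L3 miss [D]
9: W B0 → L0 miss wb→B4 [D]
10: R B6 → L2 miss [-]
11: R B2 → L2 miss [-]
12: R B3 → L3 hit [D]
13: W B3 → L3 hit [D]
14: W B3 → L3 hit [D]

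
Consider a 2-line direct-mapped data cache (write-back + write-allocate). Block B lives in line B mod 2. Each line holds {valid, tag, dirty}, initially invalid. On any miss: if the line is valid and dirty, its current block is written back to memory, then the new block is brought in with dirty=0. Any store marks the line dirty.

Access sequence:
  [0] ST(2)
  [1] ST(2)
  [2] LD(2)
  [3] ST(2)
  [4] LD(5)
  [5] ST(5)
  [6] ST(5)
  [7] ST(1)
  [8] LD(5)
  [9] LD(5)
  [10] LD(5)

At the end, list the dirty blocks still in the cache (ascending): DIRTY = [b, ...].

0: W B2 -> L0 miss  d=D]
1: W B2 -> L0 hit  d=D]
2: R B2 -> L0 hit  d=D]
3: W B2 -> L0 hit  d=D]
4: R B5 -> L1 miss  d=-]
5: W B5 -> L1 hit  d=D]
6: W B5 -> L1 hit  d=D]
7: W B1 -> L1 miss wb->B5  d=D]
8: R B5 -> L1 miss wb->B1  d=-]
9: R B5 -> L1 hit  d=-]
10: R B5 -> L1 hit  d=-]

DIRTY = [2]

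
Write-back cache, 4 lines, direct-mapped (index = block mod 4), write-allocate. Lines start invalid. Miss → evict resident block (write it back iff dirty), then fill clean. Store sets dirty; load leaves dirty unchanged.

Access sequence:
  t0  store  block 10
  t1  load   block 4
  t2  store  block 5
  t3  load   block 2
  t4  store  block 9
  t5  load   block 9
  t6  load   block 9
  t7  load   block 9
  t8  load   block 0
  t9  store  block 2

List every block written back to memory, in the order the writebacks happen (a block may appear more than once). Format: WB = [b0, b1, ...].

WB = [10, 5]

0: W B10 -> L2 miss  d=D]
1: R B4 -> L0 miss  d=-]
2: W B5 -> L1 miss  d=D]
3: R B2 -> L2 miss wb->B10  d=-]
4: W B9 -> L1 miss wb->B5  d=D]
5: R B9 -> L1 hit  d=D]
6: R B9 -> L1 hit  d=D]
7: R B9 -> L1 hit  d=D]
8: R B0 -> L0 miss  d=-]
9: W B2 -> L2 hit  d=D]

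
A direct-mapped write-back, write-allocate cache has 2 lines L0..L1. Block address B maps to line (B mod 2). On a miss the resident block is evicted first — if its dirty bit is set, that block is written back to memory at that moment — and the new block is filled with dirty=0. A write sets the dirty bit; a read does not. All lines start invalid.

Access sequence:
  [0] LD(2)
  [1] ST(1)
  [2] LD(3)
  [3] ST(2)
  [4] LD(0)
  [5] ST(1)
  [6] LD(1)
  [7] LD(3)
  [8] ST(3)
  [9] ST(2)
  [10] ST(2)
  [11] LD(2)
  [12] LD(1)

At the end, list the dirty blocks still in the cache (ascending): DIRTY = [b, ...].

0: R B2 → L0 miss [-]
1: W B1 → L1 miss [D]
2: R B3 → L1 miss wb→B1 [-]
3: W B2 → L0 hit [D]
4: R B0 → L0 miss wb→B2 [-]
5: W B1 → L1 miss [D]
6: R B1 → L1 hit [D]
7: R B3 → L1 miss wb→B1 [-]
8: W B3 → L1 hit [D]
9: W B2 → L0 miss [D]
10: W B2 → L0 hit [D]
11: R B2 → L0 hit [D]
12: R B1 → L1 miss wb→B3 [-]

DIRTY = [2]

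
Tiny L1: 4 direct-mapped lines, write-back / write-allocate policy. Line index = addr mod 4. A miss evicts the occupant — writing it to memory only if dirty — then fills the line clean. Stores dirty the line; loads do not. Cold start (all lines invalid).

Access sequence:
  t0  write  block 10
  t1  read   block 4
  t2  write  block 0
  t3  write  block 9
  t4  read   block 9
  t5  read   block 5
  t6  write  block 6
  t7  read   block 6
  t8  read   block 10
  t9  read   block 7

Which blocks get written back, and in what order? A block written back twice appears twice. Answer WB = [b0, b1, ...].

0: W B10 -> L2 miss  d=D]
1: R B4 -> L0 miss  d=-]
2: W B0 -> L0 miss  d=D]
3: W B9 -> L1 miss  d=D]
4: R B9 -> L1 hit  d=D]
5: R B5 -> L1 miss wb->B9  d=-]
6: W B6 -> L2 miss wb->B10  d=D]
7: R B6 -> L2 hit  d=D]
8: R B10 -> L2 miss wb->B6  d=-]
9: R B7 -> L3 miss  d=-]

WB = [9, 10, 6]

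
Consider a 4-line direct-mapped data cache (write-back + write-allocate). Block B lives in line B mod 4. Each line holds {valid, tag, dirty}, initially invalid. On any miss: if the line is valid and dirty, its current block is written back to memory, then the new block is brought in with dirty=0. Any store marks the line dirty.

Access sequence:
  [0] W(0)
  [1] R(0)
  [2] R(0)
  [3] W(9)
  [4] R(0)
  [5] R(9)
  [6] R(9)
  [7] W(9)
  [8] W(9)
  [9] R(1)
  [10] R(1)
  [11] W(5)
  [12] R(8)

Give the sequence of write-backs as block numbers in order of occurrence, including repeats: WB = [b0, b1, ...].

0: W B0 → L0 miss [D]
1: R B0 → L0 hit [D]
2: R B0 → L0 hit [D]
3: W B9 → L1 miss [D]
4: R B0 → L0 hit [D]
5: R B9 → L1 hit [D]
6: R B9 → L1 hit [D]
7: W B9 → L1 hit [D]
8: W B9 → L1 hit [D]
9: R B1 → L1 miss wb→B9 [-]
10: R B1 → L1 hit [-]
11: W B5 → L1 miss [D]
12: R B8 → L0 miss wb→B0 [-]

WB = [9, 0]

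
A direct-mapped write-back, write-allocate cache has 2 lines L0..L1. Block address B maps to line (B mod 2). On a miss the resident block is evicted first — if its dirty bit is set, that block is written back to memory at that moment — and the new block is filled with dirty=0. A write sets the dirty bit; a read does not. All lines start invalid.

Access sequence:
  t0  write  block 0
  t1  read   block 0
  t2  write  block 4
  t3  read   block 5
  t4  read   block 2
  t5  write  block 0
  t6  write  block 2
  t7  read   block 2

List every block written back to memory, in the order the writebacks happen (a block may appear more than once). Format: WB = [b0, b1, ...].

  0 | W B0 → L0 miss [D]
  1 | R B0 → L0 hit [D]
  2 | W B4 → L0 miss wb→B0 [D]
  3 | R B5 → L1 miss [-]
  4 | R B2 → L0 miss wb→B4 [-]
  5 | W B0 → L0 miss [D]
  6 | W B2 → L0 miss wb→B0 [D]
  7 | R B2 → L0 hit [D]

WB = [0, 4, 0]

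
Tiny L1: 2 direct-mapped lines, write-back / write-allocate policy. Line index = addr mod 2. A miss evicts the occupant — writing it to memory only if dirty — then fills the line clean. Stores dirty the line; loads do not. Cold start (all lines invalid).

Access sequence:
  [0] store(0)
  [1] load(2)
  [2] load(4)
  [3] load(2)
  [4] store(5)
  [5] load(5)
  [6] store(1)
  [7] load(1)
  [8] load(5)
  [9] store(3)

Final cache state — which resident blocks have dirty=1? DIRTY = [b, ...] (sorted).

0: W B0 → L0 miss [D]
1: R B2 → L0 miss wb→B0 [-]
2: R B4 → L0 miss [-]
3: R B2 → L0 miss [-]
4: W B5 → L1 miss [D]
5: R B5 → L1 hit [D]
6: W B1 → L1 miss wb→B5 [D]
7: R B1 → L1 hit [D]
8: R B5 → L1 miss wb→B1 [-]
9: W B3 → L1 miss [D]

DIRTY = [3]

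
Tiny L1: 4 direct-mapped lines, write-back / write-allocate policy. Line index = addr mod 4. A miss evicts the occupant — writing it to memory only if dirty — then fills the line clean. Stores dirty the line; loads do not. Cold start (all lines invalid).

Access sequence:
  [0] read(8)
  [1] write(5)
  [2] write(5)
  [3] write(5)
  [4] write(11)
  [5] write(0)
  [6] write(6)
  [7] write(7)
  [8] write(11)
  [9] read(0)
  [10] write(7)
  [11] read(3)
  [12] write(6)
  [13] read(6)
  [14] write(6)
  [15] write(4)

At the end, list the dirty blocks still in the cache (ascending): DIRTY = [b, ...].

DIRTY = [4, 5, 6]

0: R B8 → L0 miss [-]
1: W B5 → L1 miss [D]
2: W B5 → L1 hit [D]
3: W B5 → L1 hit [D]
4: W B11 → L3 miss [D]
5: W B0 → L0 miss [D]
6: W B6 → L2 miss [D]
7: W B7 → L3 miss wb→B11 [D]
8: W B11 → L3 miss wb→B7 [D]
9: R B0 → L0 hit [D]
10: W B7 → L3 miss wb→B11 [D]
11: R B3 → L3 miss wb→B7 [-]
12: W B6 → L2 hit [D]
13: R B6 → L2 hit [D]
14: W B6 → L2 hit [D]
15: W B4 → L0 miss wb→B0 [D]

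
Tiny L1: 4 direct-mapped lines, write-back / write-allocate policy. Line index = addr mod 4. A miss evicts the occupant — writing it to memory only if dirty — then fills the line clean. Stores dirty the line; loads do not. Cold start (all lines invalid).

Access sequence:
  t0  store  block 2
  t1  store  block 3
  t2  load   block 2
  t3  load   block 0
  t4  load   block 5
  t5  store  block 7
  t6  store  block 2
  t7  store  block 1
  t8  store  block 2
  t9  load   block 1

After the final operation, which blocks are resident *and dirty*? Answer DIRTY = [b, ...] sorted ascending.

DIRTY = [1, 2, 7]

0: W B2 → L2 miss [D]
1: W B3 → L3 miss [D]
2: R B2 → L2 hit [D]
3: R B0 → L0 miss [-]
4: R B5 → L1 miss [-]
5: W B7 → L3 miss wb→B3 [D]
6: W B2 → L2 hit [D]
7: W B1 → L1 miss [D]
8: W B2 → L2 hit [D]
9: R B1 → L1 hit [D]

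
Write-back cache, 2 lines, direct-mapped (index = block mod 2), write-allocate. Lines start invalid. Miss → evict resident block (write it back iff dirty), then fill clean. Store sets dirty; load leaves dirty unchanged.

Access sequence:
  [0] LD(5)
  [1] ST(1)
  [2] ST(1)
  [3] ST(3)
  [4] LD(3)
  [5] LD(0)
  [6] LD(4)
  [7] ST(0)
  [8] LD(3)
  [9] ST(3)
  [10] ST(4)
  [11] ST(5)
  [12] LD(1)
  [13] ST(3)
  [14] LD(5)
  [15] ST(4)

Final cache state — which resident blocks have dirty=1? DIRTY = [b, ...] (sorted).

0: R B5 -> L1 miss  d=-]
1: W B1 -> L1 miss  d=D]
2: W B1 -> L1 hit  d=D]
3: W B3 -> L1 miss wb->B1  d=D]
4: R B3 -> L1 hit  d=D]
5: R B0 -> L0 miss  d=-]
6: R B4 -> L0 miss  d=-]
7: W B0 -> L0 miss  d=D]
8: R B3 -> L1 hit  d=D]
9: W B3 -> L1 hit  d=D]
10: W B4 -> L0 miss wb->B0  d=D]
11: W B5 -> L1 miss wb->B3  d=D]
12: R B1 -> L1 miss wb->B5  d=-]
13: W B3 -> L1 miss  d=D]
14: R B5 -> L1 miss wb->B3  d=-]
15: W B4 -> L0 hit  d=D]

DIRTY = [4]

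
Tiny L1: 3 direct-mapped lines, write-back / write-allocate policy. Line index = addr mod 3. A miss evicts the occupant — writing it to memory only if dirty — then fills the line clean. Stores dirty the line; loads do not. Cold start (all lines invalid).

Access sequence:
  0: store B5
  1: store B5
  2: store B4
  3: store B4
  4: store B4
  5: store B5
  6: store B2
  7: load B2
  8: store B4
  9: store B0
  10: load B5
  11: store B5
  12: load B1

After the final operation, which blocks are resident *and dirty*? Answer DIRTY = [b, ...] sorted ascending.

0: W B5 → L2 miss [D]
1: W B5 → L2 hit [D]
2: W B4 → L1 miss [D]
3: W B4 → L1 hit [D]
4: W B4 → L1 hit [D]
5: W B5 → L2 hit [D]
6: W B2 → L2 miss wb→B5 [D]
7: R B2 → L2 hit [D]
8: W B4 → L1 hit [D]
9: W B0 → L0 miss [D]
10: R B5 → L2 miss wb→B2 [-]
11: W B5 → L2 hit [D]
12: R B1 → L1 miss wb→B4 [-]

DIRTY = [0, 5]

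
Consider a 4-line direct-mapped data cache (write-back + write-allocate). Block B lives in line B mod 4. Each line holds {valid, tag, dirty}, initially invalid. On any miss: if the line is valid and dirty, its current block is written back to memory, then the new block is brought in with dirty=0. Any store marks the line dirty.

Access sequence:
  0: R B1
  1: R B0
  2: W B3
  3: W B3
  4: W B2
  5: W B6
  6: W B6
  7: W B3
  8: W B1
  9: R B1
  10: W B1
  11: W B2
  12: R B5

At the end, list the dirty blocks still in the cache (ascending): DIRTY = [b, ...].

DIRTY = [2, 3]

0: R B1 -> L1 miss  d=-]
1: R B0 -> L0 miss  d=-]
2: W B3 -> L3 miss  d=D]
3: W B3 -> L3 hit  d=D]
4: W B2 -> L2 miss  d=D]
5: W B6 -> L2 miss wb->B2  d=D]
6: W B6 -> L2 hit  d=D]
7: W B3 -> L3 hit  d=D]
8: W B1 -> L1 hit  d=D]
9: R B1 -> L1 hit  d=D]
10: W B1 -> L1 hit  d=D]
11: W B2 -> L2 miss wb->B6  d=D]
12: R B5 -> L1 miss wb->B1  d=-]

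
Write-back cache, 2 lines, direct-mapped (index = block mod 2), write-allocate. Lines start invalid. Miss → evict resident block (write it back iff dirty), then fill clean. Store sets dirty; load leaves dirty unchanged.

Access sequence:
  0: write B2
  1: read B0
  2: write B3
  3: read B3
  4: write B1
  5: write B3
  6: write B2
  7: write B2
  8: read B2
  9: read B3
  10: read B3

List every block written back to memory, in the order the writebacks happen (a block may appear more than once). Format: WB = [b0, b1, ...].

WB = [2, 3, 1]

0: W B2 → L0 miss [D]
1: R B0 → L0 miss wb→B2 [-]
2: W B3 → L1 miss [D]
3: R B3 → L1 hit [D]
4: W B1 → L1 miss wb→B3 [D]
5: W B3 → L1 miss wb→B1 [D]
6: W B2 → L0 miss [D]
7: W B2 → L0 hit [D]
8: R B2 → L0 hit [D]
9: R B3 → L1 hit [D]
10: R B3 → L1 hit [D]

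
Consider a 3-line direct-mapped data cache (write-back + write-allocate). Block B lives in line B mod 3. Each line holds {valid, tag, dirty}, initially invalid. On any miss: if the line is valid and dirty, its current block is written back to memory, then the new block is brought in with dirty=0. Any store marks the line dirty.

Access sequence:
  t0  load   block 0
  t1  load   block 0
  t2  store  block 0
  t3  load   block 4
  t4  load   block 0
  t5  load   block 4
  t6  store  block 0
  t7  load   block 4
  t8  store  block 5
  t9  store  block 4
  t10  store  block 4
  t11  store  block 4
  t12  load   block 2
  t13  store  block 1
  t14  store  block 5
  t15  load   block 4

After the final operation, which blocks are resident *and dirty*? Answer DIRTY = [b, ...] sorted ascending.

0: R B0 -> L0 miss  d=-]
1: R B0 -> L0 hit  d=-]
2: W B0 -> L0 hit  d=D]
3: R B4 -> L1 miss  d=-]
4: R B0 -> L0 hit  d=D]
5: R B4 -> L1 hit  d=-]
6: W B0 -> L0 hit  d=D]
7: R B4 -> L1 hit  d=-]
8: W B5 -> L2 miss  d=D]
9: W B4 -> L1 hit  d=D]
10: W B4 -> L1 hit  d=D]
11: W B4 -> L1 hit  d=D]
12: R B2 -> L2 miss wb->B5  d=-]
13: W B1 -> L1 miss wb->B4  d=D]
14: W B5 -> L2 miss  d=D]
15: R B4 -> L1 miss wb->B1  d=-]

DIRTY = [0, 5]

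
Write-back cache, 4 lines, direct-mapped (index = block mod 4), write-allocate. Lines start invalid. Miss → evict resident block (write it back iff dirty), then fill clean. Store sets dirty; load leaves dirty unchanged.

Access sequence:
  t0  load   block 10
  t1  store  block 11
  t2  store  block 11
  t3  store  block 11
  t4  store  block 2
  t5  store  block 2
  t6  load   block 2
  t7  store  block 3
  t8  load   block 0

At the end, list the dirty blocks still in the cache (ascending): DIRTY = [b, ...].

  0 | R B10 → L2 miss [-]
  1 | W B11 → L3 miss [D]
  2 | W B11 → L3 hit [D]
  3 | W B11 → L3 hit [D]
  4 | W B2 → L2 miss [D]
  5 | W B2 → L2 hit [D]
  6 | R B2 → L2 hit [D]
  7 | W B3 → L3 miss wb→B11 [D]
  8 | R B0 → L0 miss [-]

DIRTY = [2, 3]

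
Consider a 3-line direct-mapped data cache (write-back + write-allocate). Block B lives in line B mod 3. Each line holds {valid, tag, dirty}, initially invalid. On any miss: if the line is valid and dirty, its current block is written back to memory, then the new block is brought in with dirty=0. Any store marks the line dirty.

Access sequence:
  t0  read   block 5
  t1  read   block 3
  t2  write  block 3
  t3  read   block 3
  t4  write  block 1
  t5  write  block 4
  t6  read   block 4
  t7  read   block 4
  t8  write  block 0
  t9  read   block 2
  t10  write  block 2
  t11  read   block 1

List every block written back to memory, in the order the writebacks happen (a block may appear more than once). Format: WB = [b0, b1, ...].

0: R B5 -> L2 miss  d=-]
1: R B3 -> L0 miss  d=-]
2: W B3 -> L0 hit  d=D]
3: R B3 -> L0 hit  d=D]
4: W B1 -> L1 miss  d=D]
5: W B4 -> L1 miss wb->B1  d=D]
6: R B4 -> L1 hit  d=D]
7: R B4 -> L1 hit  d=D]
8: W B0 -> L0 miss wb->B3  d=D]
9: R B2 -> L2 miss  d=-]
10: W B2 -> L2 hit  d=D]
11: R B1 -> L1 miss wb->B4  d=-]

WB = [1, 3, 4]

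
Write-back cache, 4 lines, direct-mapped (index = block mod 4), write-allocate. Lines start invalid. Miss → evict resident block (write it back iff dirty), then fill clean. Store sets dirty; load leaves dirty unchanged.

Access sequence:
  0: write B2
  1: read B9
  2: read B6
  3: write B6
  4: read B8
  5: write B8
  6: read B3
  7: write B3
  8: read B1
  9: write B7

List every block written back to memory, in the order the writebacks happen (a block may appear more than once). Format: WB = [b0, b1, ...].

WB = [2, 3]

0: W B2 -> L2 miss  d=D]
1: R B9 -> L1 miss  d=-]
2: R B6 -> L2 miss wb->B2  d=-]
3: W B6 -> L2 hit  d=D]
4: R B8 -> L0 miss  d=-]
5: W B8 -> L0 hit  d=D]
6: R B3 -> L3 miss  d=-]
7: W B3 -> L3 hit  d=D]
8: R B1 -> L1 miss  d=-]
9: W B7 -> L3 miss wb->B3  d=D]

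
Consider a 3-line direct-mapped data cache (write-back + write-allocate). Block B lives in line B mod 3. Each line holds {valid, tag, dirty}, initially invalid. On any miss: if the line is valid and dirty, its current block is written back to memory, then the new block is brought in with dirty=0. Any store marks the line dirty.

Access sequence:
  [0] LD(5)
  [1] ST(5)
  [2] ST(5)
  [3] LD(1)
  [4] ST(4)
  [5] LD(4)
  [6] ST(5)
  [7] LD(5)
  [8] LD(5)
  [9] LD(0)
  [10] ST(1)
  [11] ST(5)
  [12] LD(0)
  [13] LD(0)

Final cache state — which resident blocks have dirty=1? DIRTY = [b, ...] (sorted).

DIRTY = [1, 5]

0: R B5 → L2 miss [-]
1: W B5 → L2 hit [D]
2: W B5 → L2 hit [D]
3: R B1 → L1 miss [-]
4: W B4 → L1 miss [D]
5: R B4 → L1 hit [D]
6: W B5 → L2 hit [D]
7: R B5 → L2 hit [D]
8: R B5 → L2 hit [D]
9: R B0 → L0 miss [-]
10: W B1 → L1 miss wb→B4 [D]
11: W B5 → L2 hit [D]
12: R B0 → L0 hit [-]
13: R B0 → L0 hit [-]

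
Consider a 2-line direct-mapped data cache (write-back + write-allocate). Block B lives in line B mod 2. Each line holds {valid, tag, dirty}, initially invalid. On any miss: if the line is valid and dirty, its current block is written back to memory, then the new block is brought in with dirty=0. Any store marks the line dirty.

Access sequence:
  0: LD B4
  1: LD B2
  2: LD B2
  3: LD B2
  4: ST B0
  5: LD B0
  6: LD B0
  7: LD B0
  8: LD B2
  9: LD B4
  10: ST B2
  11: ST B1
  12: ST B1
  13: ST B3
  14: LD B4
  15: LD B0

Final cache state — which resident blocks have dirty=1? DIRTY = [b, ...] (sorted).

  0 | R B4 → L0 miss [-]
  1 | R B2 → L0 miss [-]
  2 | R B2 → L0 hit [-]
  3 | R B2 → L0 hit [-]
  4 | W B0 → L0 miss [D]
  5 | R B0 → L0 hit [D]
  6 | R B0 → L0 hit [D]
  7 | R B0 → L0 hit [D]
  8 | R B2 → L0 miss wb→B0 [-]
  9 | R B4 → L0 miss [-]
  10 | W B2 → L0 miss [D]
  11 | W B1 → L1 miss [D]
  12 | W B1 → L1 hit [D]
  13 | W B3 → L1 miss wb→B1 [D]
  14 | R B4 → L0 miss wb→B2 [-]
  15 | R B0 → L0 miss [-]

DIRTY = [3]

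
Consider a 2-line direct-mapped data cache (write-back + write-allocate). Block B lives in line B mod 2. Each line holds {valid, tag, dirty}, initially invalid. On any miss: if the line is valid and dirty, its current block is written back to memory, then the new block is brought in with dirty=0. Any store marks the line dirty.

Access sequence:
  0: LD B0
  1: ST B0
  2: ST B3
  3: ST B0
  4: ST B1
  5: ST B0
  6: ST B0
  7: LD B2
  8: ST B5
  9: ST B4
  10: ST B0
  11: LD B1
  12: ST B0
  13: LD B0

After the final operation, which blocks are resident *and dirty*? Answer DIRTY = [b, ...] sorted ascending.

DIRTY = [0]

0: R B0 → L0 miss [-]
1: W B0 → L0 hit [D]
2: W B3 → L1 miss [D]
3: W B0 → L0 hit [D]
4: W B1 → L1 miss wb→B3 [D]
5: W B0 → L0 hit [D]
6: W B0 → L0 hit [D]
7: R B2 → L0 miss wb→B0 [-]
8: W B5 → L1 miss wb→B1 [D]
9: W B4 → L0 miss [D]
10: W B0 → L0 miss wb→B4 [D]
11: R B1 → L1 miss wb→B5 [-]
12: W B0 → L0 hit [D]
13: R B0 → L0 hit [D]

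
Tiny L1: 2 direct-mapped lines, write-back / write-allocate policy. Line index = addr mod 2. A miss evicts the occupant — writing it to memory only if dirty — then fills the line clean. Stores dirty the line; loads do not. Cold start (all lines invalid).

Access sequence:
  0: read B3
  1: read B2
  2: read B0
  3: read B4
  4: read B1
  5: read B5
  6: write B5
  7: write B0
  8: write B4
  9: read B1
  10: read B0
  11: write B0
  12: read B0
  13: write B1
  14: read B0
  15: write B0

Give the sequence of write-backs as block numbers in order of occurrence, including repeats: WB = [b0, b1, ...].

  0 | R B3 → L1 miss [-]
  1 | R B2 → L0 miss [-]
  2 | R B0 → L0 miss [-]
  3 | R B4 → L0 miss [-]
  4 | R B1 → L1 miss [-]
  5 | R B5 → L1 miss [-]
  6 | W B5 → L1 hit [D]
  7 | W B0 → L0 miss [D]
  8 | W B4 → L0 miss wb→B0 [D]
  9 | R B1 → L1 miss wb→B5 [-]
  10 | R B0 → L0 miss wb→B4 [-]
  11 | W B0 → L0 hit [D]
  12 | R B0 → L0 hit [D]
  13 | W B1 → L1 hit [D]
  14 | R B0 → L0 hit [D]
  15 | W B0 → L0 hit [D]

WB = [0, 5, 4]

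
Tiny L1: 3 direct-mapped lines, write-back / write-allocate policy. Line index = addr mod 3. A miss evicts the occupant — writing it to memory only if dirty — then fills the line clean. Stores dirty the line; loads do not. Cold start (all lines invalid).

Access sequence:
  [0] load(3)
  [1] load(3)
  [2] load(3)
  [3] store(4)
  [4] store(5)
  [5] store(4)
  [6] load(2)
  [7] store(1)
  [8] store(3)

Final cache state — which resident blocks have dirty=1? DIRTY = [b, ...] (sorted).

DIRTY = [1, 3]

0: R B3 → L0 miss [-]
1: R B3 → L0 hit [-]
2: R B3 → L0 hit [-]
3: W B4 → L1 miss [D]
4: W B5 → L2 miss [D]
5: W B4 → L1 hit [D]
6: R B2 → L2 miss wb→B5 [-]
7: W B1 → L1 miss wb→B4 [D]
8: W B3 → L0 hit [D]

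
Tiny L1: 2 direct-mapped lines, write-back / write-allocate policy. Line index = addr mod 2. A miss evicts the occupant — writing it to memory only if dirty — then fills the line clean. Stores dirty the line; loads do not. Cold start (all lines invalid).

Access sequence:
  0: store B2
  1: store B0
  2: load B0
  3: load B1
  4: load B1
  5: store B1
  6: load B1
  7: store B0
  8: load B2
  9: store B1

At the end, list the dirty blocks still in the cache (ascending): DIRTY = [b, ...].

  0 | W B2 → L0 miss [D]
  1 | W B0 → L0 miss wb→B2 [D]
  2 | R B0 → L0 hit [D]
  3 | R B1 → L1 miss [-]
  4 | R B1 → L1 hit [-]
  5 | W B1 → L1 hit [D]
  6 | R B1 → L1 hit [D]
  7 | W B0 → L0 hit [D]
  8 | R B2 → L0 miss wb→B0 [-]
  9 | W B1 → L1 hit [D]

DIRTY = [1]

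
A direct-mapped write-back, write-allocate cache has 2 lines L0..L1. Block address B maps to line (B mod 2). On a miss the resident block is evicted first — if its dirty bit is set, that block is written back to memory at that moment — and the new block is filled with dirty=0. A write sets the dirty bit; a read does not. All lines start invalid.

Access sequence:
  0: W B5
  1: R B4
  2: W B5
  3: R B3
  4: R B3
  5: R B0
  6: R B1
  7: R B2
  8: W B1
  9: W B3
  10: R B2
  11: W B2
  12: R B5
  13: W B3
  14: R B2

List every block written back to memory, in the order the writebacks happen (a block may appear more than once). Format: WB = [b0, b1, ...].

0: W B5 -> L1 miss  d=D]
1: R B4 -> L0 miss  d=-]
2: W B5 -> L1 hit  d=D]
3: R B3 -> L1 miss wb->B5  d=-]
4: R B3 -> L1 hit  d=-]
5: R B0 -> L0 miss  d=-]
6: R B1 -> L1 miss  d=-]
7: R B2 -> L0 miss  d=-]
8: W B1 -> L1 hit  d=D]
9: W B3 -> L1 miss wb->B1  d=D]
10: R B2 -> L0 hit  d=-]
11: W B2 -> L0 hit  d=D]
12: R B5 -> L1 miss wb->B3  d=-]
13: W B3 -> L1 miss  d=D]
14: R B2 -> L0 hit  d=D]

WB = [5, 1, 3]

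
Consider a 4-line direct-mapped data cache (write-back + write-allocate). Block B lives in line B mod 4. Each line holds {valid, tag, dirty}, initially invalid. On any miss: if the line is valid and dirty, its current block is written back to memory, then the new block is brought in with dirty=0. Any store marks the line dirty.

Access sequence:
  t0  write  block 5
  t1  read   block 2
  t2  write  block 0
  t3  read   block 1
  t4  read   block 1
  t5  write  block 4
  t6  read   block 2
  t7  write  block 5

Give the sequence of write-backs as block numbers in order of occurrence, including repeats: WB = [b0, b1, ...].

0: W B5 → L1 miss [D]
1: R B2 → L2 miss [-]
2: W B0 → L0 miss [D]
3: R B1 → L1 miss wb→B5 [-]
4: R B1 → L1 hit [-]
5: W B4 → L0 miss wb→B0 [D]
6: R B2 → L2 hit [-]
7: W B5 → L1 miss [D]

WB = [5, 0]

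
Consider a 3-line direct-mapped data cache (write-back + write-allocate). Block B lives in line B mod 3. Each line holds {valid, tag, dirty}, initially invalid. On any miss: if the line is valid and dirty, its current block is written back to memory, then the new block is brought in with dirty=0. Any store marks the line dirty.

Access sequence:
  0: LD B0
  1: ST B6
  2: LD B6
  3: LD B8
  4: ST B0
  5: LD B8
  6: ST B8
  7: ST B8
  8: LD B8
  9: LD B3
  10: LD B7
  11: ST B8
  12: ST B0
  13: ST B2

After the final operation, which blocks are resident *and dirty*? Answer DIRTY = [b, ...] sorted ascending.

DIRTY = [0, 2]

  0 | R B0 → L0 miss [-]
  1 | W B6 → L0 miss [D]
  2 | R B6 → L0 hit [D]
  3 | R B8 → L2 miss [-]
  4 | W B0 → L0 miss wb→B6 [D]
  5 | R B8 → L2 hit [-]
  6 | W B8 → L2 hit [D]
  7 | W B8 → L2 hit [D]
  8 | R B8 → L2 hit [D]
  9 | R B3 → L0 miss wb→B0 [-]
  10 | R B7 → L1 miss [-]
  11 | W B8 → L2 hit [D]
  12 | W B0 → L0 miss [D]
  13 | W B2 → L2 miss wb→B8 [D]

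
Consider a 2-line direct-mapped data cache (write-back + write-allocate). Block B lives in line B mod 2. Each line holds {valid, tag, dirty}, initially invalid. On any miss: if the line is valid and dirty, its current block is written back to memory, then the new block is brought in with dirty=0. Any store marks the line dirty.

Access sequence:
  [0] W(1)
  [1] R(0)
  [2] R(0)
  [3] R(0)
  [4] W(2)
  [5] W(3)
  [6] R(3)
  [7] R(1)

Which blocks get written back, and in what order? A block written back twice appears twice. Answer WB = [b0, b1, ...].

0: W B1 -> L1 miss  d=D]
1: R B0 -> L0 miss  d=-]
2: R B0 -> L0 hit  d=-]
3: R B0 -> L0 hit  d=-]
4: W B2 -> L0 miss  d=D]
5: W B3 -> L1 miss wb->B1  d=D]
6: R B3 -> L1 hit  d=D]
7: R B1 -> L1 miss wb->B3  d=-]

WB = [1, 3]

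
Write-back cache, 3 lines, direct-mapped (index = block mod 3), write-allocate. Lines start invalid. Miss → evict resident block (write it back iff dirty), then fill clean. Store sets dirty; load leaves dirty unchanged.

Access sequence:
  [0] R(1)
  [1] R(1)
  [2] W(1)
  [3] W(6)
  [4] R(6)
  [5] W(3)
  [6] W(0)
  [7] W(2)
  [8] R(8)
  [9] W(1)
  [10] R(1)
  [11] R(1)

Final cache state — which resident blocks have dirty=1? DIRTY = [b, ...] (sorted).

DIRTY = [0, 1]

0: R B1 -> L1 miss  d=-]
1: R B1 -> L1 hit  d=-]
2: W B1 -> L1 hit  d=D]
3: W B6 -> L0 miss  d=D]
4: R B6 -> L0 hit  d=D]
5: W B3 -> L0 miss wb->B6  d=D]
6: W B0 -> L0 miss wb->B3  d=D]
7: W B2 -> L2 miss  d=D]
8: R B8 -> L2 miss wb->B2  d=-]
9: W B1 -> L1 hit  d=D]
10: R B1 -> L1 hit  d=D]
11: R B1 -> L1 hit  d=D]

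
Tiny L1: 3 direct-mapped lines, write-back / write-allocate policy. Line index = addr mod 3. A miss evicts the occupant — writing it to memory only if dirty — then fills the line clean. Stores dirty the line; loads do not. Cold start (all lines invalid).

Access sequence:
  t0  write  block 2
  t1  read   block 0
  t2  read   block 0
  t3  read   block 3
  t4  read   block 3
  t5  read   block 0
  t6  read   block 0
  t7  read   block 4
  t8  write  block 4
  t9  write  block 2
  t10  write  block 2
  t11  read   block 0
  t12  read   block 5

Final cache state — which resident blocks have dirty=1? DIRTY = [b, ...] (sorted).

0: W B2 -> L2 miss  d=D]
1: R B0 -> L0 miss  d=-]
2: R B0 -> L0 hit  d=-]
3: R B3 -> L0 miss  d=-]
4: R B3 -> L0 hit  d=-]
5: R B0 -> L0 miss  d=-]
6: R B0 -> L0 hit  d=-]
7: R B4 -> L1 miss  d=-]
8: W B4 -> L1 hit  d=D]
9: W B2 -> L2 hit  d=D]
10: W B2 -> L2 hit  d=D]
11: R B0 -> L0 hit  d=-]
12: R B5 -> L2 miss wb->B2  d=-]

DIRTY = [4]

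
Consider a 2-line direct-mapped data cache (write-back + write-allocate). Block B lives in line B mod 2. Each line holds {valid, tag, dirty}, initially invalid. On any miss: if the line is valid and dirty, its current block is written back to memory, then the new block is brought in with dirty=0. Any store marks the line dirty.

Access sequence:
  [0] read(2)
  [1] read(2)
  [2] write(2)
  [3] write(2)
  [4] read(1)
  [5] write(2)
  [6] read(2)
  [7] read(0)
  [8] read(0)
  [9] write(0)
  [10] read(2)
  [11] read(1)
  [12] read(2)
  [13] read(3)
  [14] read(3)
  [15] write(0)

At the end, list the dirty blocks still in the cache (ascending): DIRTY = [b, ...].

DIRTY = [0]

0: R B2 → L0 miss [-]
1: R B2 → L0 hit [-]
2: W B2 → L0 hit [D]
3: W B2 → L0 hit [D]
4: R B1 → L1 miss [-]
5: W B2 → L0 hit [D]
6: R B2 → L0 hit [D]
7: R B0 → L0 miss wb→B2 [-]
8: R B0 → L0 hit [-]
9: W B0 → L0 hit [D]
10: R B2 → L0 miss wb→B0 [-]
11: R B1 → L1 hit [-]
12: R B2 → L0 hit [-]
13: R B3 → L1 miss [-]
14: R B3 → L1 hit [-]
15: W B0 → L0 miss [D]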